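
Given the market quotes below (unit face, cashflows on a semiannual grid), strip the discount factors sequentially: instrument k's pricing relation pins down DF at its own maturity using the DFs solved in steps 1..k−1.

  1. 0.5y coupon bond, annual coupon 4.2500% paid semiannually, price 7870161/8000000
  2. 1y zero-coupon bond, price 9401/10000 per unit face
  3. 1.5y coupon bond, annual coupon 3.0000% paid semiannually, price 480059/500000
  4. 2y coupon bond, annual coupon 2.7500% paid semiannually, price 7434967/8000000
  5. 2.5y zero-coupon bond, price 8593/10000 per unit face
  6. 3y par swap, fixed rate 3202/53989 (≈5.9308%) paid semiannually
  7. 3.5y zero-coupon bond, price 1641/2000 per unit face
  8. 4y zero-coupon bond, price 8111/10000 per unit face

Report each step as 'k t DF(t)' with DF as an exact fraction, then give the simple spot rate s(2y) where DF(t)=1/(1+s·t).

1 1/2 9633/10000
2 1 9401/10000
3 3/2 4589/5000
4 2 1757/2000
5 5/2 8593/10000
6 3 8399/10000
7 7/2 1641/2000
8 4 8111/10000
s(2y) = (1/(1757/2000) − 1)/(2) = 243/3514 ≈ 6.9152%

step 1 [0.5y] bond c/2=17/800: DF=(7870161/8000000 − 17/800·(0))/(1+17/800) = 9633/10000 ≈ 0.963300
step 2 [1y] zero: DF = P = 9401/10000 ≈ 0.940100
step 3 [1.5y] bond c/2=3/200: DF=(480059/500000 − 3/200·(0.963300+0.940100))/(1+3/200) = 4589/5000 ≈ 0.917800
step 4 [2y] bond c/2=11/800: DF=(7434967/8000000 − 11/800·(0.963300+0.940100+0.917800))/(1+11/800) = 1757/2000 ≈ 0.878500
step 5 [2.5y] zero: DF = P = 8593/10000 ≈ 0.859300
step 6 [3y] swap r/2=1601/53989: DF=(1 − 1601/53989·(0.963300+0.940100+0.917800+0.878500+0.859300))/(1+1601/53989) = 8399/10000 ≈ 0.839900
step 7 [3.5y] zero: DF = P = 1641/2000 ≈ 0.820500
step 8 [4y] zero: DF = P = 8111/10000 ≈ 0.811100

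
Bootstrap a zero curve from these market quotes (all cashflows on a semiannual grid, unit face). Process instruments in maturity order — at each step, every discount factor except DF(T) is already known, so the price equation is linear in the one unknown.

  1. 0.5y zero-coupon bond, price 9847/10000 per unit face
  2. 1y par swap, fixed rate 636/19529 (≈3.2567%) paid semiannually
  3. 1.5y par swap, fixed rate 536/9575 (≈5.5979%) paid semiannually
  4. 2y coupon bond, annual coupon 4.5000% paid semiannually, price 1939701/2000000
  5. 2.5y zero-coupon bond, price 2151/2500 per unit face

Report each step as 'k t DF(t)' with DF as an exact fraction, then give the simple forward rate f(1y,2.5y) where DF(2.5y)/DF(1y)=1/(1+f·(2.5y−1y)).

step 1 [0.5y] zero: DF = P = 9847/10000 ≈ 0.984700
step 2 [1y] swap r/2=318/19529: DF=(1 − 318/19529·(0.984700))/(1+318/19529) = 4841/5000 ≈ 0.968200
step 3 [1.5y] swap r/2=268/9575: DF=(1 − 268/9575·(0.984700+0.968200))/(1+268/9575) = 2299/2500 ≈ 0.919600
step 4 [2y] bond c/2=9/400: DF=(1939701/2000000 − 9/400·(0.984700+0.968200+0.919600))/(1+9/400) = 8853/10000 ≈ 0.885300
step 5 [2.5y] zero: DF = P = 2151/2500 ≈ 0.860400

1 1/2 9847/10000
2 1 4841/5000
3 3/2 2299/2500
4 2 8853/10000
5 5/2 2151/2500
f(1y,2.5y) = ((4841/5000)/(2151/2500) − 1)/(3/2) = 539/6453 ≈ 8.3527%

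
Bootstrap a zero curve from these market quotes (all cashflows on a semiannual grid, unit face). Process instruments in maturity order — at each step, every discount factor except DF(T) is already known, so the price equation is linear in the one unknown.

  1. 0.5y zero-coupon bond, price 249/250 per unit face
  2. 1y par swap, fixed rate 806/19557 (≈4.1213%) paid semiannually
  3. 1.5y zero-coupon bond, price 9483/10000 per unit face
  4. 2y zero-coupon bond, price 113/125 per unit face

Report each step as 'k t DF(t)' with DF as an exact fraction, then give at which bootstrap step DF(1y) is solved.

step 1 [0.5y] zero: DF = P = 249/250 ≈ 0.996000
step 2 [1y] swap r/2=403/19557: DF=(1 − 403/19557·(0.996000))/(1+403/19557) = 9597/10000 ≈ 0.959700
step 3 [1.5y] zero: DF = P = 9483/10000 ≈ 0.948300
step 4 [2y] zero: DF = P = 113/125 ≈ 0.904000

1 1/2 249/250
2 1 9597/10000
3 3/2 9483/10000
4 2 113/125
DF(1y) is solved at step 2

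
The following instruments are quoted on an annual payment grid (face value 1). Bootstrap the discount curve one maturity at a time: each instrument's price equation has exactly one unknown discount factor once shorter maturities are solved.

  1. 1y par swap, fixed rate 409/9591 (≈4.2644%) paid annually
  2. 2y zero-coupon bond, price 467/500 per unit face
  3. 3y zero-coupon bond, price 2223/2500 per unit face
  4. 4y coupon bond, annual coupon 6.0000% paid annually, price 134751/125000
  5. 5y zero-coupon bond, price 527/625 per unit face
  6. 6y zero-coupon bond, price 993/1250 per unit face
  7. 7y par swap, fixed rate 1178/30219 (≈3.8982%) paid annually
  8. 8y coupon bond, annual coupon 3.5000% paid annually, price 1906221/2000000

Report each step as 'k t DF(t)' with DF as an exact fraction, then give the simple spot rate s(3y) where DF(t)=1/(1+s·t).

1 1 9591/10000
2 2 467/500
3 3 2223/2500
4 4 1719/2000
5 5 527/625
6 6 993/1250
7 7 1911/2500
8 8 1433/2000
s(3y) = (1/(2223/2500) − 1)/(3) = 277/6669 ≈ 4.1535%

step 1 [1y] swap r/1=409/9591: DF=(1 − 409/9591·(0))/(1+409/9591) = 9591/10000 ≈ 0.959100
step 2 [2y] zero: DF = P = 467/500 ≈ 0.934000
step 3 [3y] zero: DF = P = 2223/2500 ≈ 0.889200
step 4 [4y] bond c/1=3/50: DF=(134751/125000 − 3/50·(0.959100+0.934000+0.889200))/(1+3/50) = 1719/2000 ≈ 0.859500
step 5 [5y] zero: DF = P = 527/625 ≈ 0.843200
step 6 [6y] zero: DF = P = 993/1250 ≈ 0.794400
step 7 [7y] swap r/1=1178/30219: DF=(1 − 1178/30219·(0.959100+0.934000+0.889200+0.859500+0.843200+0.794400))/(1+1178/30219) = 1911/2500 ≈ 0.764400
step 8 [8y] bond c/1=7/200: DF=(1906221/2000000 − 7/200·(0.959100+0.934000+0.889200+0.859500+0.843200+0.794400+0.764400))/(1+7/200) = 1433/2000 ≈ 0.716500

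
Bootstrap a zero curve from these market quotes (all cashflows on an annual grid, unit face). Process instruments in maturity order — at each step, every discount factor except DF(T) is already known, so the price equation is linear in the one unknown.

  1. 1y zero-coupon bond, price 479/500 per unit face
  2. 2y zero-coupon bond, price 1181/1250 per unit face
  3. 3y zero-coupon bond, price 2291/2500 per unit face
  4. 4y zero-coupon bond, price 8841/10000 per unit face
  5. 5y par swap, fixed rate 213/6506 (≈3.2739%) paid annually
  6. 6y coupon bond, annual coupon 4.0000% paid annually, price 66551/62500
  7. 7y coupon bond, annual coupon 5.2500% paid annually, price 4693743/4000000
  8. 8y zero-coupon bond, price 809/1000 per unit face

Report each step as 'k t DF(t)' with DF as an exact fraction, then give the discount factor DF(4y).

1 1 479/500
2 2 1181/1250
3 3 2291/2500
4 4 8841/10000
5 5 8509/10000
6 6 8487/10000
7 7 4227/5000
8 8 809/1000
DF(4y) = 8841/10000 ≈ 0.884100

step 1 [1y] zero: DF = P = 479/500 ≈ 0.958000
step 2 [2y] zero: DF = P = 1181/1250 ≈ 0.944800
step 3 [3y] zero: DF = P = 2291/2500 ≈ 0.916400
step 4 [4y] zero: DF = P = 8841/10000 ≈ 0.884100
step 5 [5y] swap r/1=213/6506: DF=(1 − 213/6506·(0.958000+0.944800+0.916400+0.884100))/(1+213/6506) = 8509/10000 ≈ 0.850900
step 6 [6y] bond c/1=1/25: DF=(66551/62500 − 1/25·(0.958000+0.944800+0.916400+0.884100+0.850900))/(1+1/25) = 8487/10000 ≈ 0.848700
step 7 [7y] bond c/1=21/400: DF=(4693743/4000000 − 21/400·(0.958000+0.944800+0.916400+0.884100+0.850900+0.848700))/(1+21/400) = 4227/5000 ≈ 0.845400
step 8 [8y] zero: DF = P = 809/1000 ≈ 0.809000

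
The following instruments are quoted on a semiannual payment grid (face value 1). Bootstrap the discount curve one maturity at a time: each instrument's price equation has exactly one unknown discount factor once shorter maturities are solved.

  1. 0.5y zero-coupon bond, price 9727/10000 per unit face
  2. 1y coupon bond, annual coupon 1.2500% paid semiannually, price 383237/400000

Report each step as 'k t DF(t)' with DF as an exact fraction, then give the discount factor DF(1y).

1 1/2 9727/10000
2 1 9461/10000
DF(1y) = 9461/10000 ≈ 0.946100

step 1 [0.5y] zero: DF = P = 9727/10000 ≈ 0.972700
step 2 [1y] bond c/2=1/160: DF=(383237/400000 − 1/160·(0.972700))/(1+1/160) = 9461/10000 ≈ 0.946100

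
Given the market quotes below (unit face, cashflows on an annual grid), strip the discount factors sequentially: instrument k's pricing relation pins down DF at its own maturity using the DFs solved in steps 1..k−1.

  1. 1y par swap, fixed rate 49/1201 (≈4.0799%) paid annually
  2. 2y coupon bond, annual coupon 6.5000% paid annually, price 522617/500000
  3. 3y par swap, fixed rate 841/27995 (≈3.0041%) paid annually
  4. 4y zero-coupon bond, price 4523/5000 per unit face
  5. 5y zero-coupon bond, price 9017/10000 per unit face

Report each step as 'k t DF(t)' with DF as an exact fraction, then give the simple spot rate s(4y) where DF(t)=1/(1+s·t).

1 1 1201/1250
2 2 2307/2500
3 3 9159/10000
4 4 4523/5000
5 5 9017/10000
s(4y) = (1/(4523/5000) − 1)/(4) = 477/18092 ≈ 2.6365%

step 1 [1y] swap r/1=49/1201: DF=(1 − 49/1201·(0))/(1+49/1201) = 1201/1250 ≈ 0.960800
step 2 [2y] bond c/1=13/200: DF=(522617/500000 − 13/200·(0.960800))/(1+13/200) = 2307/2500 ≈ 0.922800
step 3 [3y] swap r/1=841/27995: DF=(1 − 841/27995·(0.960800+0.922800))/(1+841/27995) = 9159/10000 ≈ 0.915900
step 4 [4y] zero: DF = P = 4523/5000 ≈ 0.904600
step 5 [5y] zero: DF = P = 9017/10000 ≈ 0.901700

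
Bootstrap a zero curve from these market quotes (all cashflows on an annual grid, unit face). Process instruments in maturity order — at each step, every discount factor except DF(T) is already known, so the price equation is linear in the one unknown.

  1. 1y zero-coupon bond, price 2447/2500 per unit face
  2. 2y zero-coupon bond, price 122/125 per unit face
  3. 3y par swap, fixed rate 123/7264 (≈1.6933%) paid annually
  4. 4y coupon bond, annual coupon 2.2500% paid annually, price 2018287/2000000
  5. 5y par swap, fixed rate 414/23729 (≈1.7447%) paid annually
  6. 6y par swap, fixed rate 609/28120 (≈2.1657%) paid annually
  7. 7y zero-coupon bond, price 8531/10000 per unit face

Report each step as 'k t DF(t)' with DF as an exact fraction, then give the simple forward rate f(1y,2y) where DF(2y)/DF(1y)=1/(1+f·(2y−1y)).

step 1 [1y] zero: DF = P = 2447/2500 ≈ 0.978800
step 2 [2y] zero: DF = P = 122/125 ≈ 0.976000
step 3 [3y] swap r/1=123/7264: DF=(1 − 123/7264·(0.978800+0.976000))/(1+123/7264) = 2377/2500 ≈ 0.950800
step 4 [4y] bond c/1=9/400: DF=(2018287/2000000 − 9/400·(0.978800+0.976000+0.950800))/(1+9/400) = 923/1000 ≈ 0.923000
step 5 [5y] swap r/1=414/23729: DF=(1 − 414/23729·(0.978800+0.976000+0.950800+0.923000))/(1+414/23729) = 2293/2500 ≈ 0.917200
step 6 [6y] swap r/1=609/28120: DF=(1 − 609/28120·(0.978800+0.976000+0.950800+0.923000+0.917200))/(1+609/28120) = 4391/5000 ≈ 0.878200
step 7 [7y] zero: DF = P = 8531/10000 ≈ 0.853100

1 1 2447/2500
2 2 122/125
3 3 2377/2500
4 4 923/1000
5 5 2293/2500
6 6 4391/5000
7 7 8531/10000
f(1y,2y) = ((2447/2500)/(122/125) − 1)/(1) = 7/2440 ≈ 0.2869%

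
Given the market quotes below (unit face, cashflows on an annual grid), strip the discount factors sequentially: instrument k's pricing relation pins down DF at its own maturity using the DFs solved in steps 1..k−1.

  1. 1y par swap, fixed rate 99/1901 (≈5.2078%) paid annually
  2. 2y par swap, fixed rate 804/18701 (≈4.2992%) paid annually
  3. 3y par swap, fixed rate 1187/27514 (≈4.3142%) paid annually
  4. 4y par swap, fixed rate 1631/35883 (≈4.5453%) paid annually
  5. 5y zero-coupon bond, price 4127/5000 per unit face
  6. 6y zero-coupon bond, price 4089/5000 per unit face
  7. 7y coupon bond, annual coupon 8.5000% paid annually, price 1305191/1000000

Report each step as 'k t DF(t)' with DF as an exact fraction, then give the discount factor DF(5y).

1 1 1901/2000
2 2 2299/2500
3 3 8813/10000
4 4 8369/10000
5 5 4127/5000
6 6 4089/5000
7 7 7931/10000
DF(5y) = 4127/5000 ≈ 0.825400

step 1 [1y] swap r/1=99/1901: DF=(1 − 99/1901·(0))/(1+99/1901) = 1901/2000 ≈ 0.950500
step 2 [2y] swap r/1=804/18701: DF=(1 − 804/18701·(0.950500))/(1+804/18701) = 2299/2500 ≈ 0.919600
step 3 [3y] swap r/1=1187/27514: DF=(1 − 1187/27514·(0.950500+0.919600))/(1+1187/27514) = 8813/10000 ≈ 0.881300
step 4 [4y] swap r/1=1631/35883: DF=(1 − 1631/35883·(0.950500+0.919600+0.881300))/(1+1631/35883) = 8369/10000 ≈ 0.836900
step 5 [5y] zero: DF = P = 4127/5000 ≈ 0.825400
step 6 [6y] zero: DF = P = 4089/5000 ≈ 0.817800
step 7 [7y] bond c/1=17/200: DF=(1305191/1000000 − 17/200·(0.950500+0.919600+0.881300+0.836900+0.825400+0.817800))/(1+17/200) = 7931/10000 ≈ 0.793100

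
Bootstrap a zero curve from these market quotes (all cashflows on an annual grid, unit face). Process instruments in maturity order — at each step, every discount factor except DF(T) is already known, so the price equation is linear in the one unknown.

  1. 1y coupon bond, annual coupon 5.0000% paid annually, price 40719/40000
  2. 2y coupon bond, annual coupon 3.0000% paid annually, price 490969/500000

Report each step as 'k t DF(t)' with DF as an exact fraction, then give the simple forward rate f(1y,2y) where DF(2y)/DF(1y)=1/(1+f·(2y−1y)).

step 1 [1y] bond c/1=1/20: DF=(40719/40000 − 1/20·(0))/(1+1/20) = 1939/2000 ≈ 0.969500
step 2 [2y] bond c/1=3/100: DF=(490969/500000 − 3/100·(0.969500))/(1+3/100) = 9251/10000 ≈ 0.925100

1 1 1939/2000
2 2 9251/10000
f(1y,2y) = ((1939/2000)/(9251/10000) − 1)/(1) = 444/9251 ≈ 4.7995%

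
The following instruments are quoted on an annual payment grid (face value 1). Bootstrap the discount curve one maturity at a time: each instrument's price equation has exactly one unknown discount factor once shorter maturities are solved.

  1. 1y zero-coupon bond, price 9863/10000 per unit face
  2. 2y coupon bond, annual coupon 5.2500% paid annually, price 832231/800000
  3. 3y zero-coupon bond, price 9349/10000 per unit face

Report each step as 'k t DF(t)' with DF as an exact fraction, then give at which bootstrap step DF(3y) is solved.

1 1 9863/10000
2 2 587/625
3 3 9349/10000
DF(3y) is solved at step 3

step 1 [1y] zero: DF = P = 9863/10000 ≈ 0.986300
step 2 [2y] bond c/1=21/400: DF=(832231/800000 − 21/400·(0.986300))/(1+21/400) = 587/625 ≈ 0.939200
step 3 [3y] zero: DF = P = 9349/10000 ≈ 0.934900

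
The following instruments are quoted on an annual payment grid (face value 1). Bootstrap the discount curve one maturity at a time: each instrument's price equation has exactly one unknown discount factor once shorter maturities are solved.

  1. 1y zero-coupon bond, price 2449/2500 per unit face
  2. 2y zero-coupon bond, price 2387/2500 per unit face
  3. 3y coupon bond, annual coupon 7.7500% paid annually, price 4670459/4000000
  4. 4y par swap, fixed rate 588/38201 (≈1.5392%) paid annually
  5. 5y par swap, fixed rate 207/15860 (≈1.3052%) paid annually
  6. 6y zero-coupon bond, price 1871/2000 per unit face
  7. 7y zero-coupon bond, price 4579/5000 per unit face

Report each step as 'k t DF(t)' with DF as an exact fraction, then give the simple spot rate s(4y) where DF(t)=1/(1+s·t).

1 1 2449/2500
2 2 2387/2500
3 3 1889/2000
4 4 2353/2500
5 5 9379/10000
6 6 1871/2000
7 7 4579/5000
s(4y) = (1/(2353/2500) − 1)/(4) = 147/9412 ≈ 1.5618%

step 1 [1y] zero: DF = P = 2449/2500 ≈ 0.979600
step 2 [2y] zero: DF = P = 2387/2500 ≈ 0.954800
step 3 [3y] bond c/1=31/400: DF=(4670459/4000000 − 31/400·(0.979600+0.954800))/(1+31/400) = 1889/2000 ≈ 0.944500
step 4 [4y] swap r/1=588/38201: DF=(1 − 588/38201·(0.979600+0.954800+0.944500))/(1+588/38201) = 2353/2500 ≈ 0.941200
step 5 [5y] swap r/1=207/15860: DF=(1 − 207/15860·(0.979600+0.954800+0.944500+0.941200))/(1+207/15860) = 9379/10000 ≈ 0.937900
step 6 [6y] zero: DF = P = 1871/2000 ≈ 0.935500
step 7 [7y] zero: DF = P = 4579/5000 ≈ 0.915800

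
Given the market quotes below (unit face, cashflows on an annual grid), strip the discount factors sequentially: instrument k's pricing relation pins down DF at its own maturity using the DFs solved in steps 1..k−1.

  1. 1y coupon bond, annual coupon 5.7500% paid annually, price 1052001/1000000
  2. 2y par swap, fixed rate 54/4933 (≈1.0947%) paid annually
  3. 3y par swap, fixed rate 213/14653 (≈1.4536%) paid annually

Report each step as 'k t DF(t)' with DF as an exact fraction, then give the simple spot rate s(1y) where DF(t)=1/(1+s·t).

step 1 [1y] bond c/1=23/400: DF=(1052001/1000000 − 23/400·(0))/(1+23/400) = 2487/2500 ≈ 0.994800
step 2 [2y] swap r/1=54/4933: DF=(1 − 54/4933·(0.994800))/(1+54/4933) = 1223/1250 ≈ 0.978400
step 3 [3y] swap r/1=213/14653: DF=(1 − 213/14653·(0.994800+0.978400))/(1+213/14653) = 4787/5000 ≈ 0.957400

1 1 2487/2500
2 2 1223/1250
3 3 4787/5000
s(1y) = (1/(2487/2500) − 1)/(1) = 13/2487 ≈ 0.5227%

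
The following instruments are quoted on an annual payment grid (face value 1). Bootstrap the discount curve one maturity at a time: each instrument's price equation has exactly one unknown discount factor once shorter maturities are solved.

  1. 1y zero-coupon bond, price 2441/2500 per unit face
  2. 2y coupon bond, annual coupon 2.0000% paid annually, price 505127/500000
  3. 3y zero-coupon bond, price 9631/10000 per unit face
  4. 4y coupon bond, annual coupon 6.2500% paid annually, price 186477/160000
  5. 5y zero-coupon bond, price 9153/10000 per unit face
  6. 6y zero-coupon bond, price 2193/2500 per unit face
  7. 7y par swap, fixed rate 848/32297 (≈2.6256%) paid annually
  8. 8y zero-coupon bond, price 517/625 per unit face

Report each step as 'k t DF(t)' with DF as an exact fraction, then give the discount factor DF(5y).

step 1 [1y] zero: DF = P = 2441/2500 ≈ 0.976400
step 2 [2y] bond c/1=1/50: DF=(505127/500000 − 1/50·(0.976400))/(1+1/50) = 9713/10000 ≈ 0.971300
step 3 [3y] zero: DF = P = 9631/10000 ≈ 0.963100
step 4 [4y] bond c/1=1/16: DF=(186477/160000 − 1/16·(0.976400+0.971300+0.963100))/(1+1/16) = 9257/10000 ≈ 0.925700
step 5 [5y] zero: DF = P = 9153/10000 ≈ 0.915300
step 6 [6y] zero: DF = P = 2193/2500 ≈ 0.877200
step 7 [7y] swap r/1=848/32297: DF=(1 − 848/32297·(0.976400+0.971300+0.963100+0.925700+0.915300+0.877200))/(1+848/32297) = 519/625 ≈ 0.830400
step 8 [8y] zero: DF = P = 517/625 ≈ 0.827200

1 1 2441/2500
2 2 9713/10000
3 3 9631/10000
4 4 9257/10000
5 5 9153/10000
6 6 2193/2500
7 7 519/625
8 8 517/625
DF(5y) = 9153/10000 ≈ 0.915300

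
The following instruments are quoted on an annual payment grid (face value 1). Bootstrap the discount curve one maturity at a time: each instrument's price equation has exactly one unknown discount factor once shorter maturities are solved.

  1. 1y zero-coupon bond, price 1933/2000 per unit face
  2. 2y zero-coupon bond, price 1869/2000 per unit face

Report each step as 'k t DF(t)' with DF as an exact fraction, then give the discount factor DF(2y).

1 1 1933/2000
2 2 1869/2000
DF(2y) = 1869/2000 ≈ 0.934500

step 1 [1y] zero: DF = P = 1933/2000 ≈ 0.966500
step 2 [2y] zero: DF = P = 1869/2000 ≈ 0.934500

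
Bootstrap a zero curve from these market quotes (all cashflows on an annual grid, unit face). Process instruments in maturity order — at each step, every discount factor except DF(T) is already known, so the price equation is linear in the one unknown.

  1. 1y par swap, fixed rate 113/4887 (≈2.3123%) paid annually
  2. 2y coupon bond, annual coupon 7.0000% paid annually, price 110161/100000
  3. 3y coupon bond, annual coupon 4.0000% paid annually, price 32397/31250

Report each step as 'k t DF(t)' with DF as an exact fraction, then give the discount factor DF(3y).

1 1 4887/5000
2 2 1207/1250
3 3 9221/10000
DF(3y) = 9221/10000 ≈ 0.922100

step 1 [1y] swap r/1=113/4887: DF=(1 − 113/4887·(0))/(1+113/4887) = 4887/5000 ≈ 0.977400
step 2 [2y] bond c/1=7/100: DF=(110161/100000 − 7/100·(0.977400))/(1+7/100) = 1207/1250 ≈ 0.965600
step 3 [3y] bond c/1=1/25: DF=(32397/31250 − 1/25·(0.977400+0.965600))/(1+1/25) = 9221/10000 ≈ 0.922100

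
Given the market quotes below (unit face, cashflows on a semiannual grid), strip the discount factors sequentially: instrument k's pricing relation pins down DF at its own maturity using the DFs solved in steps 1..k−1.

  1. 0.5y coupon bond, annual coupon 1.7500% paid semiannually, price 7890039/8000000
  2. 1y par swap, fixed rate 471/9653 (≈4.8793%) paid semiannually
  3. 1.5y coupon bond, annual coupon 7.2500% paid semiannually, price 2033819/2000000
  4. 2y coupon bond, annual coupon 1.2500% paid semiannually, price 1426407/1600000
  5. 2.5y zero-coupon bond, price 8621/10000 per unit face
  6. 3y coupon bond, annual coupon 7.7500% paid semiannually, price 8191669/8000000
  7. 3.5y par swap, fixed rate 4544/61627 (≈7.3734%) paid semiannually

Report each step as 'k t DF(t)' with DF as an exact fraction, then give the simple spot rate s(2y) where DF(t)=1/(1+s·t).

1 1/2 9777/10000
2 1 9529/10000
3 3/2 4569/5000
4 2 8683/10000
5 5/2 8621/10000
6 3 8151/10000
7 7/2 483/625
s(2y) = (1/(8683/10000) − 1)/(2) = 1317/17366 ≈ 7.5838%

step 1 [0.5y] bond c/2=7/800: DF=(7890039/8000000 − 7/800·(0))/(1+7/800) = 9777/10000 ≈ 0.977700
step 2 [1y] swap r/2=471/19306: DF=(1 − 471/19306·(0.977700))/(1+471/19306) = 9529/10000 ≈ 0.952900
step 3 [1.5y] bond c/2=29/800: DF=(2033819/2000000 − 29/800·(0.977700+0.952900))/(1+29/800) = 4569/5000 ≈ 0.913800
step 4 [2y] bond c/2=1/160: DF=(1426407/1600000 − 1/160·(0.977700+0.952900+0.913800))/(1+1/160) = 8683/10000 ≈ 0.868300
step 5 [2.5y] zero: DF = P = 8621/10000 ≈ 0.862100
step 6 [3y] bond c/2=31/800: DF=(8191669/8000000 − 31/800·(0.977700+0.952900+0.913800+0.868300+0.862100))/(1+31/800) = 8151/10000 ≈ 0.815100
step 7 [3.5y] swap r/2=2272/61627: DF=(1 − 2272/61627·(0.977700+0.952900+0.913800+0.868300+0.862100+0.815100))/(1+2272/61627) = 483/625 ≈ 0.772800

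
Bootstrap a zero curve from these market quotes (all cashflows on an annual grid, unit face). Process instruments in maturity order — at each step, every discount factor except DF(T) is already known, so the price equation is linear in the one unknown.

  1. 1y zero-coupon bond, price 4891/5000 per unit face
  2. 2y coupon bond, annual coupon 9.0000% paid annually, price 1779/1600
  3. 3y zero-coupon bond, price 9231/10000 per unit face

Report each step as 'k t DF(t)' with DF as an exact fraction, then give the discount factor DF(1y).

1 1 4891/5000
2 2 9393/10000
3 3 9231/10000
DF(1y) = 4891/5000 ≈ 0.978200

step 1 [1y] zero: DF = P = 4891/5000 ≈ 0.978200
step 2 [2y] bond c/1=9/100: DF=(1779/1600 − 9/100·(0.978200))/(1+9/100) = 9393/10000 ≈ 0.939300
step 3 [3y] zero: DF = P = 9231/10000 ≈ 0.923100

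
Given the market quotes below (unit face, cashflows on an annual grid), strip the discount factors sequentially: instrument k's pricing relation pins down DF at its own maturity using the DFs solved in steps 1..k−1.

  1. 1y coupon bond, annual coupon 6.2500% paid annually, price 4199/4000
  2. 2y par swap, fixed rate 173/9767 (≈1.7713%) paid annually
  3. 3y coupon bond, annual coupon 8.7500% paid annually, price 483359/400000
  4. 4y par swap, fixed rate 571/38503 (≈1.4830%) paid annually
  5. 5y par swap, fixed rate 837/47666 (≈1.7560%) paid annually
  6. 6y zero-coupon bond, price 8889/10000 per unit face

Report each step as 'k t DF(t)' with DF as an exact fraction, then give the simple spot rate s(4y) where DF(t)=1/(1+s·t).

step 1 [1y] bond c/1=1/16: DF=(4199/4000 − 1/16·(0))/(1+1/16) = 247/250 ≈ 0.988000
step 2 [2y] swap r/1=173/9767: DF=(1 − 173/9767·(0.988000))/(1+173/9767) = 4827/5000 ≈ 0.965400
step 3 [3y] bond c/1=7/80: DF=(483359/400000 − 7/80·(0.988000+0.965400))/(1+7/80) = 477/500 ≈ 0.954000
step 4 [4y] swap r/1=571/38503: DF=(1 − 571/38503·(0.988000+0.965400+0.954000))/(1+571/38503) = 9429/10000 ≈ 0.942900
step 5 [5y] swap r/1=837/47666: DF=(1 − 837/47666·(0.988000+0.965400+0.954000+0.942900))/(1+837/47666) = 9163/10000 ≈ 0.916300
step 6 [6y] zero: DF = P = 8889/10000 ≈ 0.888900

1 1 247/250
2 2 4827/5000
3 3 477/500
4 4 9429/10000
5 5 9163/10000
6 6 8889/10000
s(4y) = (1/(9429/10000) − 1)/(4) = 571/37716 ≈ 1.5139%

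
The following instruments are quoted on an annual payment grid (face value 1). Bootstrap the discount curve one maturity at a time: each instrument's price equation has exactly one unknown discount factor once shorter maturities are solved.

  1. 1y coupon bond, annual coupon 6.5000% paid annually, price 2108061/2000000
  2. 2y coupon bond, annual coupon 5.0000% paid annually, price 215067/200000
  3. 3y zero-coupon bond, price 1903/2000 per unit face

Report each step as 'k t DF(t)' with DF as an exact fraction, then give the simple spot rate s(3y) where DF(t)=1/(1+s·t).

step 1 [1y] bond c/1=13/200: DF=(2108061/2000000 − 13/200·(0))/(1+13/200) = 9897/10000 ≈ 0.989700
step 2 [2y] bond c/1=1/20: DF=(215067/200000 − 1/20·(0.989700))/(1+1/20) = 977/1000 ≈ 0.977000
step 3 [3y] zero: DF = P = 1903/2000 ≈ 0.951500

1 1 9897/10000
2 2 977/1000
3 3 1903/2000
s(3y) = (1/(1903/2000) − 1)/(3) = 97/5709 ≈ 1.6991%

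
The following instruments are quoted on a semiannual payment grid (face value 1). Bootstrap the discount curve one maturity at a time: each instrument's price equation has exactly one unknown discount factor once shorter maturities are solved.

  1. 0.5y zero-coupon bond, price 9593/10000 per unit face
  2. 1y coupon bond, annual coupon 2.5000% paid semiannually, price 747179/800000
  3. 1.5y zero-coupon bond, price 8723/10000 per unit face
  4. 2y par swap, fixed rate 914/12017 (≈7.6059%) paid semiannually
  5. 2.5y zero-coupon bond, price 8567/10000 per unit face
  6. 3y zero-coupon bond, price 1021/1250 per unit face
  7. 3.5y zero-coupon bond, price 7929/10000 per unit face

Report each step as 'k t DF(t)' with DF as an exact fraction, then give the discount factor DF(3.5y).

step 1 [0.5y] zero: DF = P = 9593/10000 ≈ 0.959300
step 2 [1y] bond c/2=1/80: DF=(747179/800000 − 1/80·(0.959300))/(1+1/80) = 4553/5000 ≈ 0.910600
step 3 [1.5y] zero: DF = P = 8723/10000 ≈ 0.872300
step 4 [2y] swap r/2=457/12017: DF=(1 − 457/12017·(0.959300+0.910600+0.872300))/(1+457/12017) = 8629/10000 ≈ 0.862900
step 5 [2.5y] zero: DF = P = 8567/10000 ≈ 0.856700
step 6 [3y] zero: DF = P = 1021/1250 ≈ 0.816800
step 7 [3.5y] zero: DF = P = 7929/10000 ≈ 0.792900

1 1/2 9593/10000
2 1 4553/5000
3 3/2 8723/10000
4 2 8629/10000
5 5/2 8567/10000
6 3 1021/1250
7 7/2 7929/10000
DF(3.5y) = 7929/10000 ≈ 0.792900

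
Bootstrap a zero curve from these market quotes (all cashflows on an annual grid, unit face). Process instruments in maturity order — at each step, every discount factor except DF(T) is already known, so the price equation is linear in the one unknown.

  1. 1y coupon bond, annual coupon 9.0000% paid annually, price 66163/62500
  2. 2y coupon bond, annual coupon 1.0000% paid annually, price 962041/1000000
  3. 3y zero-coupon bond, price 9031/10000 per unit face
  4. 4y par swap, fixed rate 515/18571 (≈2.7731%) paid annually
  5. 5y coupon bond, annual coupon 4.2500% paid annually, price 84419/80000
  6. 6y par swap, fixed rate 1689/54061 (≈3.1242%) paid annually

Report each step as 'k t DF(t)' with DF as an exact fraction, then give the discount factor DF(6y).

step 1 [1y] bond c/1=9/100: DF=(66163/62500 − 9/100·(0))/(1+9/100) = 607/625 ≈ 0.971200
step 2 [2y] bond c/1=1/100: DF=(962041/1000000 − 1/100·(0.971200))/(1+1/100) = 9429/10000 ≈ 0.942900
step 3 [3y] zero: DF = P = 9031/10000 ≈ 0.903100
step 4 [4y] swap r/1=515/18571: DF=(1 − 515/18571·(0.971200+0.942900+0.903100))/(1+515/18571) = 897/1000 ≈ 0.897000
step 5 [5y] bond c/1=17/400: DF=(84419/80000 − 17/400·(0.971200+0.942900+0.903100+0.897000))/(1+17/400) = 538/625 ≈ 0.860800
step 6 [6y] swap r/1=1689/54061: DF=(1 − 1689/54061·(0.971200+0.942900+0.903100+0.897000+0.860800))/(1+1689/54061) = 8311/10000 ≈ 0.831100

1 1 607/625
2 2 9429/10000
3 3 9031/10000
4 4 897/1000
5 5 538/625
6 6 8311/10000
DF(6y) = 8311/10000 ≈ 0.831100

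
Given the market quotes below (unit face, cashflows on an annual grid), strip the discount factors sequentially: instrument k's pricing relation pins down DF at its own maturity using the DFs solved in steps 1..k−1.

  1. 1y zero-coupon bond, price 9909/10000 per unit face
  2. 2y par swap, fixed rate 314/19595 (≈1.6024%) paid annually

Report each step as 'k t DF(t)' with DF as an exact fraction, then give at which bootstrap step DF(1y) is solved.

1 1 9909/10000
2 2 4843/5000
DF(1y) is solved at step 1

step 1 [1y] zero: DF = P = 9909/10000 ≈ 0.990900
step 2 [2y] swap r/1=314/19595: DF=(1 − 314/19595·(0.990900))/(1+314/19595) = 4843/5000 ≈ 0.968600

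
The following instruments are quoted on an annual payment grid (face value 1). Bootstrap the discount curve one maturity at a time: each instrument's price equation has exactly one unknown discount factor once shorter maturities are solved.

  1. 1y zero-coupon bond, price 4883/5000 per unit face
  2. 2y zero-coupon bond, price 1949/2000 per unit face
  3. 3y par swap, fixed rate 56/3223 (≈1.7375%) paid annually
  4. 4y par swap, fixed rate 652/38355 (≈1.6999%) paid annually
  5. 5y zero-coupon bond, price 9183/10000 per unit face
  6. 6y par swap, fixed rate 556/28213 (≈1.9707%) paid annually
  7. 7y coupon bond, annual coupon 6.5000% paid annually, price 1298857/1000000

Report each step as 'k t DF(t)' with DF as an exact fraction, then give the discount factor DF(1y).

1 1 4883/5000
2 2 1949/2000
3 3 1187/1250
4 4 2337/2500
5 5 9183/10000
6 6 1111/1250
7 7 547/625
DF(1y) = 4883/5000 ≈ 0.976600

step 1 [1y] zero: DF = P = 4883/5000 ≈ 0.976600
step 2 [2y] zero: DF = P = 1949/2000 ≈ 0.974500
step 3 [3y] swap r/1=56/3223: DF=(1 − 56/3223·(0.976600+0.974500))/(1+56/3223) = 1187/1250 ≈ 0.949600
step 4 [4y] swap r/1=652/38355: DF=(1 − 652/38355·(0.976600+0.974500+0.949600))/(1+652/38355) = 2337/2500 ≈ 0.934800
step 5 [5y] zero: DF = P = 9183/10000 ≈ 0.918300
step 6 [6y] swap r/1=556/28213: DF=(1 − 556/28213·(0.976600+0.974500+0.949600+0.934800+0.918300))/(1+556/28213) = 1111/1250 ≈ 0.888800
step 7 [7y] bond c/1=13/200: DF=(1298857/1000000 − 13/200·(0.976600+0.974500+0.949600+0.934800+0.918300+0.888800))/(1+13/200) = 547/625 ≈ 0.875200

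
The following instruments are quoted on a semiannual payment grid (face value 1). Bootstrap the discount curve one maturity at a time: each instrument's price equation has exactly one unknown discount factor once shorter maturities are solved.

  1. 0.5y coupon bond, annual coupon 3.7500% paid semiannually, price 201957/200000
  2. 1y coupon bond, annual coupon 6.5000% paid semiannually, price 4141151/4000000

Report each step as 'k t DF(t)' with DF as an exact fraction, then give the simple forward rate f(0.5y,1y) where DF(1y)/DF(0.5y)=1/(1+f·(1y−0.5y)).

1 1/2 1239/1250
2 1 1943/2000
f(0.5y,1y) = ((1239/1250)/(1943/2000) − 1)/(1/2) = 394/9715 ≈ 4.0556%

step 1 [0.5y] bond c/2=3/160: DF=(201957/200000 − 3/160·(0))/(1+3/160) = 1239/1250 ≈ 0.991200
step 2 [1y] bond c/2=13/400: DF=(4141151/4000000 − 13/400·(0.991200))/(1+13/400) = 1943/2000 ≈ 0.971500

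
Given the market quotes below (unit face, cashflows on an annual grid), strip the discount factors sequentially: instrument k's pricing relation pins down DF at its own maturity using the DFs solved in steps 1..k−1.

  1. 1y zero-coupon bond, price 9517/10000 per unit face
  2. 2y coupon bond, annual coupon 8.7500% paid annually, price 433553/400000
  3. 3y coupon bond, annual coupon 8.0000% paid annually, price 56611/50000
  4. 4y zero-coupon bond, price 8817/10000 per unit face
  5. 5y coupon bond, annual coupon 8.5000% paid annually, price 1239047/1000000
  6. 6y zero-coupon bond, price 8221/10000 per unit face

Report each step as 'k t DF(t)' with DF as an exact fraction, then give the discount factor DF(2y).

1 1 9517/10000
2 2 9201/10000
3 3 9097/10000
4 4 8817/10000
5 5 171/200
6 6 8221/10000
DF(2y) = 9201/10000 ≈ 0.920100

step 1 [1y] zero: DF = P = 9517/10000 ≈ 0.951700
step 2 [2y] bond c/1=7/80: DF=(433553/400000 − 7/80·(0.951700))/(1+7/80) = 9201/10000 ≈ 0.920100
step 3 [3y] bond c/1=2/25: DF=(56611/50000 − 2/25·(0.951700+0.920100))/(1+2/25) = 9097/10000 ≈ 0.909700
step 4 [4y] zero: DF = P = 8817/10000 ≈ 0.881700
step 5 [5y] bond c/1=17/200: DF=(1239047/1000000 − 17/200·(0.951700+0.920100+0.909700+0.881700))/(1+17/200) = 171/200 ≈ 0.855000
step 6 [6y] zero: DF = P = 8221/10000 ≈ 0.822100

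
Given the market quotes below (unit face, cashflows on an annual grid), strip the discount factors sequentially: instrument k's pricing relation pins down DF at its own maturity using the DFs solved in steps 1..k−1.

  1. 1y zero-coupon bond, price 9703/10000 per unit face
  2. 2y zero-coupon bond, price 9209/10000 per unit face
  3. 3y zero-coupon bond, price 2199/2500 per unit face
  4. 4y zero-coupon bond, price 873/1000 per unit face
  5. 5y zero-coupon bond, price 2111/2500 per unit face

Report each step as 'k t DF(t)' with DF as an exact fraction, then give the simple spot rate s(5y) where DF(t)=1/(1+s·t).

step 1 [1y] zero: DF = P = 9703/10000 ≈ 0.970300
step 2 [2y] zero: DF = P = 9209/10000 ≈ 0.920900
step 3 [3y] zero: DF = P = 2199/2500 ≈ 0.879600
step 4 [4y] zero: DF = P = 873/1000 ≈ 0.873000
step 5 [5y] zero: DF = P = 2111/2500 ≈ 0.844400

1 1 9703/10000
2 2 9209/10000
3 3 2199/2500
4 4 873/1000
5 5 2111/2500
s(5y) = (1/(2111/2500) − 1)/(5) = 389/10555 ≈ 3.6855%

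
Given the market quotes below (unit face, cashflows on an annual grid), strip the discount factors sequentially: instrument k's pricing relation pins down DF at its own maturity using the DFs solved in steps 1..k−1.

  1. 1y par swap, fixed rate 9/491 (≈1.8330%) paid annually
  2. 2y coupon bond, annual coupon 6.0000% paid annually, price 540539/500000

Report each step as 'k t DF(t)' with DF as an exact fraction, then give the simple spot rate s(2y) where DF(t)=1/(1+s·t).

1 1 491/500
2 2 9643/10000
s(2y) = (1/(9643/10000) − 1)/(2) = 357/19286 ≈ 1.8511%

step 1 [1y] swap r/1=9/491: DF=(1 − 9/491·(0))/(1+9/491) = 491/500 ≈ 0.982000
step 2 [2y] bond c/1=3/50: DF=(540539/500000 − 3/50·(0.982000))/(1+3/50) = 9643/10000 ≈ 0.964300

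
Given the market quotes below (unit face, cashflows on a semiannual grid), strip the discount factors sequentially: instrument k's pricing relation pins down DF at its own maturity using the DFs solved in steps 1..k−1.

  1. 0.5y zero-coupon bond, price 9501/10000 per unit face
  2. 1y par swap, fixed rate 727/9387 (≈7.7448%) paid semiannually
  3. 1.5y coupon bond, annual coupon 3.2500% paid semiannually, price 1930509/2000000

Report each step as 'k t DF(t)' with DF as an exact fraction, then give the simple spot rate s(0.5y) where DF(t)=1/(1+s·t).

step 1 [0.5y] zero: DF = P = 9501/10000 ≈ 0.950100
step 2 [1y] swap r/2=727/18774: DF=(1 − 727/18774·(0.950100))/(1+727/18774) = 9273/10000 ≈ 0.927300
step 3 [1.5y] bond c/2=13/800: DF=(1930509/2000000 − 13/800·(0.950100+0.927300))/(1+13/800) = 4599/5000 ≈ 0.919800

1 1/2 9501/10000
2 1 9273/10000
3 3/2 4599/5000
s(0.5y) = (1/(9501/10000) − 1)/(1/2) = 998/9501 ≈ 10.5042%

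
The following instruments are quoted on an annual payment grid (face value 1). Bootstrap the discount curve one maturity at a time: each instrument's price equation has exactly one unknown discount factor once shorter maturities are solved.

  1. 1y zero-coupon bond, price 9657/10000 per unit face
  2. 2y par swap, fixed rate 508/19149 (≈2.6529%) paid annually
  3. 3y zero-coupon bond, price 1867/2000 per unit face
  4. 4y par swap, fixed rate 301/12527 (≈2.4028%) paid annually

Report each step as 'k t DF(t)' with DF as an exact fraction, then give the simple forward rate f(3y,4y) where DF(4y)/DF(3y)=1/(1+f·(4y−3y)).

step 1 [1y] zero: DF = P = 9657/10000 ≈ 0.965700
step 2 [2y] swap r/1=508/19149: DF=(1 − 508/19149·(0.965700))/(1+508/19149) = 2373/2500 ≈ 0.949200
step 3 [3y] zero: DF = P = 1867/2000 ≈ 0.933500
step 4 [4y] swap r/1=301/12527: DF=(1 − 301/12527·(0.965700+0.949200+0.933500))/(1+301/12527) = 9097/10000 ≈ 0.909700

1 1 9657/10000
2 2 2373/2500
3 3 1867/2000
4 4 9097/10000
f(3y,4y) = ((1867/2000)/(9097/10000) − 1)/(1) = 238/9097 ≈ 2.6162%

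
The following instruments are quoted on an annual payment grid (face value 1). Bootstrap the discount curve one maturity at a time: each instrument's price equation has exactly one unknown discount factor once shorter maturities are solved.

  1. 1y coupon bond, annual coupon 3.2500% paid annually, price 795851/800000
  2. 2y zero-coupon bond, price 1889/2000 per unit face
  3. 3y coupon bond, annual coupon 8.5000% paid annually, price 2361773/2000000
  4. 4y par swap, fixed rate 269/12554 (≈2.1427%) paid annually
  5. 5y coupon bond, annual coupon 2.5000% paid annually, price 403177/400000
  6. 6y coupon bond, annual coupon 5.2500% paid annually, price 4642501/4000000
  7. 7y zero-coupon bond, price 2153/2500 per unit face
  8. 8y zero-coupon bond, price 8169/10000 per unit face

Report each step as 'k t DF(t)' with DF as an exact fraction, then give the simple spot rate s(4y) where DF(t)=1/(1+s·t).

1 1 1927/2000
2 2 1889/2000
3 3 9389/10000
4 4 9193/10000
5 5 1783/2000
6 6 544/625
7 7 2153/2500
8 8 8169/10000
s(4y) = (1/(9193/10000) − 1)/(4) = 807/36772 ≈ 2.1946%

step 1 [1y] bond c/1=13/400: DF=(795851/800000 − 13/400·(0))/(1+13/400) = 1927/2000 ≈ 0.963500
step 2 [2y] zero: DF = P = 1889/2000 ≈ 0.944500
step 3 [3y] bond c/1=17/200: DF=(2361773/2000000 − 17/200·(0.963500+0.944500))/(1+17/200) = 9389/10000 ≈ 0.938900
step 4 [4y] swap r/1=269/12554: DF=(1 − 269/12554·(0.963500+0.944500+0.938900))/(1+269/12554) = 9193/10000 ≈ 0.919300
step 5 [5y] bond c/1=1/40: DF=(403177/400000 − 1/40·(0.963500+0.944500+0.938900+0.919300))/(1+1/40) = 1783/2000 ≈ 0.891500
step 6 [6y] bond c/1=21/400: DF=(4642501/4000000 − 21/400·(0.963500+0.944500+0.938900+0.919300+0.891500))/(1+21/400) = 544/625 ≈ 0.870400
step 7 [7y] zero: DF = P = 2153/2500 ≈ 0.861200
step 8 [8y] zero: DF = P = 8169/10000 ≈ 0.816900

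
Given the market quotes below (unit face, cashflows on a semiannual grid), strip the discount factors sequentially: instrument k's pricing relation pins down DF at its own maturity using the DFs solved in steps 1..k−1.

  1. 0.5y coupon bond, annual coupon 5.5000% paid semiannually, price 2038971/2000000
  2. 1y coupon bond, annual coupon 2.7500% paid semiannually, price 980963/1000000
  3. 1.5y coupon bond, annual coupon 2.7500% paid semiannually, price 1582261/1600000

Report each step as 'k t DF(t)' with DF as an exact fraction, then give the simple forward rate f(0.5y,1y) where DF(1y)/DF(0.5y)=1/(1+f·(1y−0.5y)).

1 1/2 4961/5000
2 1 4771/5000
3 3/2 9491/10000
f(0.5y,1y) = ((4961/5000)/(4771/5000) − 1)/(1/2) = 380/4771 ≈ 7.9648%

step 1 [0.5y] bond c/2=11/400: DF=(2038971/2000000 − 11/400·(0))/(1+11/400) = 4961/5000 ≈ 0.992200
step 2 [1y] bond c/2=11/800: DF=(980963/1000000 − 11/800·(0.992200))/(1+11/800) = 4771/5000 ≈ 0.954200
step 3 [1.5y] bond c/2=11/800: DF=(1582261/1600000 − 11/800·(0.992200+0.954200))/(1+11/800) = 9491/10000 ≈ 0.949100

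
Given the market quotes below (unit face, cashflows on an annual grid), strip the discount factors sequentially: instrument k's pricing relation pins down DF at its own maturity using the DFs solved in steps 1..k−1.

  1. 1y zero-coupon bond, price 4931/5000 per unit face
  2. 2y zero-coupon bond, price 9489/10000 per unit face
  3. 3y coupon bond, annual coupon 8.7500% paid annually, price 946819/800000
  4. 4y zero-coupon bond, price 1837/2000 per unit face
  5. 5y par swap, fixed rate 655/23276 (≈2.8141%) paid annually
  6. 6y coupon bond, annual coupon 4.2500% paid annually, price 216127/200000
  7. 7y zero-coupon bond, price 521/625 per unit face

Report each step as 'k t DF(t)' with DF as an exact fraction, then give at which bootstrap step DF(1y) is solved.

step 1 [1y] zero: DF = P = 4931/5000 ≈ 0.986200
step 2 [2y] zero: DF = P = 9489/10000 ≈ 0.948900
step 3 [3y] bond c/1=7/80: DF=(946819/800000 − 7/80·(0.986200+0.948900))/(1+7/80) = 4663/5000 ≈ 0.932600
step 4 [4y] zero: DF = P = 1837/2000 ≈ 0.918500
step 5 [5y] swap r/1=655/23276: DF=(1 − 655/23276·(0.986200+0.948900+0.932600+0.918500))/(1+655/23276) = 869/1000 ≈ 0.869000
step 6 [6y] bond c/1=17/400: DF=(216127/200000 − 17/400·(0.986200+0.948900+0.932600+0.918500+0.869000))/(1+17/400) = 2117/2500 ≈ 0.846800
step 7 [7y] zero: DF = P = 521/625 ≈ 0.833600

1 1 4931/5000
2 2 9489/10000
3 3 4663/5000
4 4 1837/2000
5 5 869/1000
6 6 2117/2500
7 7 521/625
DF(1y) is solved at step 1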